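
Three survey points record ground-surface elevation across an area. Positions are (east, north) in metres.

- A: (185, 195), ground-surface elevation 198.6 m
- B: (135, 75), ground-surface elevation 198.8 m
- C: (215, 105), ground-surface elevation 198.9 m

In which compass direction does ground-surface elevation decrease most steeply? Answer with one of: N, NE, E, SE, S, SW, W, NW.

NW

Differences from A: to B (Δx, Δy, Δh) = (-50, -120, +0.2); to C = (30, -90, +0.3).
Determinant of the coordinate differences = (-50)·(-90) − 30·(-120) = 8100.
∂z/∂x = [(+0.2)·(-90) − (+0.3)·(-120)] / 8100 = +0.002222
∂z/∂y = [(-50)·(+0.3) − 30·(+0.2)] / 8100 = -0.002593
Steepest decrease is along −∇f = (-0.002222 E, +0.002593 N) → northwest.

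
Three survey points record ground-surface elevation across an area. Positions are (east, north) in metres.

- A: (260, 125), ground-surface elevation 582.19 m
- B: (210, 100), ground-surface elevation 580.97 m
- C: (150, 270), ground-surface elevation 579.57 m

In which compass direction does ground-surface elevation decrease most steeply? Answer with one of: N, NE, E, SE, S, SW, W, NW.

W

With z = a·x + b·y + c and A as origin, the differences give:
  (-50)·a + (-25)·b = -1.22
  (-110)·a + 145·b = -2.62
Eliminate b (×145 and ×(-25), subtract): -10000·a = -242.400 → a = ∂z/∂x = +0.02424
Back-substitute: b = ∂z/∂y = +0.0003200.
Steepest decrease is along −∇f = (-0.02424 E, -0.0003200 N) → west.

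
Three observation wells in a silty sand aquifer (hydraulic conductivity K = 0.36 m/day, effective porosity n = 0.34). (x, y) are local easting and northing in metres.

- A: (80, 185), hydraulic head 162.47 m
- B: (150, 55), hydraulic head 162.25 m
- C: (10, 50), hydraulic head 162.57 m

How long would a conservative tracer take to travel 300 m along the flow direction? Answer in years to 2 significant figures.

330 years

Three-point gradient (reference A): Δ to B = (70, -130, -0.22), Δ to C = (-70, -135, +0.10).
∂h/∂x = -0.002302, ∂h/∂y = +0.0004528 (det = -18550).
|∇h| = √(-0.002302² + 0.0004528²) = 0.002346
Seepage velocity v = K·i/n = 0.36 × 0.002346 / 0.34 = 0.002484 m/day.
t = 300 / 0.002484 = 1.208e+05 days = 331 years.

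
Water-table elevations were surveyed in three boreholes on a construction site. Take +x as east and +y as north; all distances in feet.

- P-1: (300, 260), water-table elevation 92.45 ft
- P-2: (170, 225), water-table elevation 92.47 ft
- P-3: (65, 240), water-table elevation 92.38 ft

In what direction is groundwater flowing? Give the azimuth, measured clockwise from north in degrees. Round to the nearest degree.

Differences from P-1: to P-2 (Δx, Δy, Δh) = (-130, -35, +0.02); to P-3 = (-235, -20, -0.07).
Determinant of the coordinate differences = (-130)·(-20) − (-235)·(-35) = -5625.
∂h/∂x = [(+0.02)·(-20) − (-0.07)·(-35)] / -5625 = +0.0005067
∂h/∂y = [(-130)·(-0.07) − (-235)·(+0.02)] / -5625 = -0.002453
Flow direction (−∇h) has components (-0.0005067 E, +0.002453 N).
Azimuth = atan2(E, N) = atan2(-0.0005067, +0.002453) = 348.3° ≈ 348°.

348°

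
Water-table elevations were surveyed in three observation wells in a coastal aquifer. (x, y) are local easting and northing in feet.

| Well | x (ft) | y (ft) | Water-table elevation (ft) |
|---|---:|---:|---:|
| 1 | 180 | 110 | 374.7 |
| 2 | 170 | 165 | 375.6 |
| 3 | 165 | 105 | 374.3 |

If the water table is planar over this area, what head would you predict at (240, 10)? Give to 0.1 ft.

With h = a·x + b·y + c and 1 as origin, the differences give:
  (-10)·a + 55·b = +0.9
  (-15)·a + (-5)·b = -0.4
Eliminate b (×(-5) and ×55, subtract): 875·a = 17.50 → a = ∂h/∂x = +0.02000
Back-substitute: b = ∂h/∂y = +0.02000.
h(240, 10) = 374.7 + (+0.02000)·(60) + (+0.02000)·(-100) = 374.7 +1.200 -2.000 = 373.900 ft.

373.9 ft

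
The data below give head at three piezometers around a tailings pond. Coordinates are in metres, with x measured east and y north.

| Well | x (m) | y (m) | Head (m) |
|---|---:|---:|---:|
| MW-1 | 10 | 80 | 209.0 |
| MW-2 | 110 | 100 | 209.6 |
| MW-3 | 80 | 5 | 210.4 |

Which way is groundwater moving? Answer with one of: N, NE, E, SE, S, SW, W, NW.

With h = a·x + b·y + c and MW-1 as origin, the differences give:
  100·a + 20·b = +0.6
  70·a + (-75)·b = +1.4
Eliminate b (×(-75) and ×20, subtract): -8900·a = -73.00 → a = ∂h/∂x = +0.008202
Back-substitute: b = ∂h/∂y = -0.01101.
Flow = −∇h = (-0.008202 east, +0.01101 north), which points northwest.

NW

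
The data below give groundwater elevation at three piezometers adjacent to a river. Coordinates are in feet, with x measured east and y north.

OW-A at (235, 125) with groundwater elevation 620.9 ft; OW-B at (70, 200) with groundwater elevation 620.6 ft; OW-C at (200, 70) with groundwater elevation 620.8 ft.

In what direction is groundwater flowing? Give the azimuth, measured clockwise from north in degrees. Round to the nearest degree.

Differences from OW-A: to OW-B (Δx, Δy, Δh) = (-165, 75, -0.3); to OW-C = (-35, -55, -0.1).
Determinant of the coordinate differences = (-165)·(-55) − (-35)·75 = 11700.
∂h/∂x = [(-0.3)·(-55) − (-0.1)·75] / 11700 = +0.002051
∂h/∂y = [(-165)·(-0.1) − (-35)·(-0.3)] / 11700 = +0.0005128
Flow direction (−∇h) has components (-0.002051 E, -0.0005128 N).
Azimuth = atan2(E, N) = atan2(-0.002051, -0.0005128) = 256.0° ≈ 256°.

256°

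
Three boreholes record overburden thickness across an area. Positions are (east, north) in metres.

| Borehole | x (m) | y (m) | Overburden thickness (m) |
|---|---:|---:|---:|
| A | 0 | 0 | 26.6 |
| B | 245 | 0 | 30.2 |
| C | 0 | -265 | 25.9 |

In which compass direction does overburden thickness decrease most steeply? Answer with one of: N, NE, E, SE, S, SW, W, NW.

∂d/∂x = (30.2 − 26.6) / (245 − 0) = +0.01469
∂d/∂y = (25.9 − 26.6) / (-265 − 0) = +0.002642
Steepest decrease is along −∇f = (-0.01469 E, -0.002642 N) → west.

W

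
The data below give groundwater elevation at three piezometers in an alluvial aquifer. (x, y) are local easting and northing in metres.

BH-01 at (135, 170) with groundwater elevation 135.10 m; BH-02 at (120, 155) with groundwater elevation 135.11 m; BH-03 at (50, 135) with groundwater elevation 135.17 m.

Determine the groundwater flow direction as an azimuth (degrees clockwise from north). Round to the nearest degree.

With h = a·x + b·y + c and BH-01 as origin, the differences give:
  (-15)·a + (-15)·b = +0.01
  (-85)·a + (-35)·b = +0.07
Eliminate b (×(-35) and ×(-15), subtract): -750·a = 0.700 → a = ∂h/∂x = -0.0009333
Back-substitute: b = ∂h/∂y = +0.0002667.
Flow direction (−∇h) has components (+0.0009333 E, -0.0002667 N).
Azimuth = atan2(E, N) = atan2(+0.0009333, -0.0002667) = 105.9° ≈ 106°.

106°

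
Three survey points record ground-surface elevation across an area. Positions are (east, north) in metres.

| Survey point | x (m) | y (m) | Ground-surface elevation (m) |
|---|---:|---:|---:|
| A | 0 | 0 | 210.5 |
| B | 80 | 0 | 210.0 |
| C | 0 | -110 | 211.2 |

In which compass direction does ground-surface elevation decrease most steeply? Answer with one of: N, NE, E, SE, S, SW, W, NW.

∂z/∂x = (210.0 − 210.5) / (80 − 0) = -0.006250
∂z/∂y = (211.2 − 210.5) / (-110 − 0) = -0.006364
Steepest decrease is along −∇f = (+0.006250 E, +0.006364 N) → northeast.

NE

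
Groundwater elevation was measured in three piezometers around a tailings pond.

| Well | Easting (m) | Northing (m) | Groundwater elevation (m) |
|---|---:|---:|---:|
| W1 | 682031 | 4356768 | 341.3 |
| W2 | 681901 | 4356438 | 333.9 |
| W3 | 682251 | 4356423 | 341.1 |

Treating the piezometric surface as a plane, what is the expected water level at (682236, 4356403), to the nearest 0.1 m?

340.5 m

Differences from W1: to W2 (Δx, Δy, Δh) = (-130, -330, -7.4); to W3 = (220, -345, -0.2).
Determinant of the coordinate differences = (-130)·(-345) − 220·(-330) = 117450.
∂h/∂x = [(-7.4)·(-345) − (-0.2)·(-330)] / 117450 = +0.02117
∂h/∂y = [(-130)·(-0.2) − 220·(-7.4)] / 117450 = +0.01408
h(682236, 4356403) = 341.3 + (+0.02117)·(205) + (+0.01408)·(-365) = 341.3 +4.341 -5.140 = 340.501 m.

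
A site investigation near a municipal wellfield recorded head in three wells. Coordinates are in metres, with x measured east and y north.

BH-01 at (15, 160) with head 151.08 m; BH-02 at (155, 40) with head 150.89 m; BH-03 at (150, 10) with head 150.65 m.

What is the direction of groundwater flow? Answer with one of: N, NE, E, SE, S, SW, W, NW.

SW

Taking BH-01 as reference: BH-02−BH-01 = (140, -120, -0.19); BH-03−BH-01 = (135, -150, -0.43).
Determinant of the coordinate differences = 140·(-150) − 135·(-120) = -4800.
∂h/∂x = [(-0.19)·(-150) − (-0.43)·(-120)] / -4800 = +0.004812
∂h/∂y = [140·(-0.43) − 135·(-0.19)] / -4800 = +0.007198
Flow = −∇h = (-0.004812 east, -0.007198 north), which points southwest.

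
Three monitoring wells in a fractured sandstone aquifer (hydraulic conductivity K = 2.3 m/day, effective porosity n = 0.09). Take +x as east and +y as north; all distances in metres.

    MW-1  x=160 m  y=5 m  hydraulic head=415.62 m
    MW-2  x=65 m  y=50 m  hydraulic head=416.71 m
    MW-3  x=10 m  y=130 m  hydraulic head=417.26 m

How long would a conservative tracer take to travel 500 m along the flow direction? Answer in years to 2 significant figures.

4.4 years

Differences from MW-1: to MW-2 (Δx, Δy, Δh) = (-95, 45, +1.09); to MW-3 = (-150, 125, +1.64).
Solve a·Δx + b·Δy = Δh: det = (-95)·125 − (-150)·45 = -5125.
∂h/∂x = [(+1.09)·125 − (+1.64)·45] / -5125 = -0.01219
∂h/∂y = [(-95)·(+1.64) − (-150)·(+1.09)] / -5125 = -0.001502
|∇h| = √(-0.01219² + -0.001502²) = 0.01228
Seepage velocity v = K·i/n = 2.3 × 0.01228 / 0.09 = 0.3138 m/day.
t = 500 / 0.3138 = 1593 days = 4.36 years.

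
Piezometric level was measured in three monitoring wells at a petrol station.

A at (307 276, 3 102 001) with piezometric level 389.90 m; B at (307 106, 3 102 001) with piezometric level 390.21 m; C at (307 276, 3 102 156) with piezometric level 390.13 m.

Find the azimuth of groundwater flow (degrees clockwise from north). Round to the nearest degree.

129°

∂h/∂x = (390.21 − 389.90) / (307106 − 307276) = -0.001824
∂h/∂y = (390.13 − 389.90) / (3102156 − 3102001) = +0.001484
Flow direction (−∇h) has components (+0.001824 E, -0.001484 N).
Azimuth = atan2(E, N) = atan2(+0.001824, -0.001484) = 129.1° ≈ 129°.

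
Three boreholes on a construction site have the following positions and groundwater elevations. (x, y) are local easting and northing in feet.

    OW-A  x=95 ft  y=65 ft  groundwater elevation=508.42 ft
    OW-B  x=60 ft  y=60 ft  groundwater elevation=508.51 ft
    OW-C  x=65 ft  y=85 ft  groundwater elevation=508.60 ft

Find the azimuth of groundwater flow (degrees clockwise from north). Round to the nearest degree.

Differences from OW-A: to OW-B (Δx, Δy, Δh) = (-35, -5, +0.09); to OW-C = (-30, 20, +0.18).
Determinant of the coordinate differences = (-35)·20 − (-30)·(-5) = -850.
∂h/∂x = [(+0.09)·20 − (+0.18)·(-5)] / -850 = -0.003176
∂h/∂y = [(-35)·(+0.18) − (-30)·(+0.09)] / -850 = +0.004235
Flow direction (−∇h) has components (+0.003176 E, -0.004235 N).
Azimuth = atan2(E, N) = atan2(+0.003176, -0.004235) = 143.1° ≈ 143°.

143°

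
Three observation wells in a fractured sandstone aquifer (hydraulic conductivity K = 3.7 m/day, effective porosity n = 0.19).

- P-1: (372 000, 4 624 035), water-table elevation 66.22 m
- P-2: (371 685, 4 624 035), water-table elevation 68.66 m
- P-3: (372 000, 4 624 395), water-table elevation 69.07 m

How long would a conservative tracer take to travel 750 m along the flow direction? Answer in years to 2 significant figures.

9.5 years

∂h/∂x = (68.66 − 66.22) / (371685 − 372000) = -0.007746
∂h/∂y = (69.07 − 66.22) / (4624395 − 4624035) = +0.007917
|∇h| = √(-0.007746² + 0.007917²) = 0.01108
Seepage velocity v = K·i/n = 3.7 × 0.01108 / 0.19 = 0.2158 m/day.
t = 750 / 0.2158 = 3475 days = 9.51 years.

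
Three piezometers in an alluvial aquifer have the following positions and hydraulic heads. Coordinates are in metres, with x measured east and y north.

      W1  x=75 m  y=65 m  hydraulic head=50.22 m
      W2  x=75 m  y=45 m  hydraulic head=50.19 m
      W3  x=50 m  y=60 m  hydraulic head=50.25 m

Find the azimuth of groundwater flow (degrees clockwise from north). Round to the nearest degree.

With h = a·x + b·y + c and W1 as origin, the differences give:
  0·a + (-20)·b = -0.03
  (-25)·a + (-5)·b = +0.03
Eliminate b (×(-5) and ×(-20), subtract): -500·a = 0.750 → a = ∂h/∂x = -0.001500
Back-substitute: b = ∂h/∂y = +0.001500.
Flow direction (−∇h) has components (+0.001500 E, -0.001500 N).
Azimuth = atan2(E, N) = atan2(+0.001500, -0.001500) = 135.0° ≈ 135°.

135°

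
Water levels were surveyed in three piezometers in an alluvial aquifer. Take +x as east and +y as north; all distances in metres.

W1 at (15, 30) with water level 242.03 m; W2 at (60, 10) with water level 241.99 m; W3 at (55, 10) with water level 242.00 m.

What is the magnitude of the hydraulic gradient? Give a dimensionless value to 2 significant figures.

0.0032

Three-point gradient (reference W1): Δ to W2 = (45, -20, -0.04), Δ to W3 = (40, -20, -0.03).
∂h/∂x = -0.002000, ∂h/∂y = -0.002500 (det = -100).
|∇h| = √(-0.002000² + -0.002500²) = 0.003202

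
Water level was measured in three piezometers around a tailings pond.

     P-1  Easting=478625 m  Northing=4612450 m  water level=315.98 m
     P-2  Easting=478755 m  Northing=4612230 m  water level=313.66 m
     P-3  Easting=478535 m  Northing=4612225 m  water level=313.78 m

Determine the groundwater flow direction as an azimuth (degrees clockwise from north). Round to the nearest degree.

Three-point gradient (reference P-1): Δ to P-2 = (130, -220, -2.32), Δ to P-3 = (-90, -225, -2.20).
∂h/∂x = -0.0007747, ∂h/∂y = +0.01009 (det = -49050).
Flow direction (−∇h) has components (+0.0007747 E, -0.01009 N).
Azimuth = atan2(E, N) = atan2(+0.0007747, -0.01009) = 175.6° ≈ 176°.

176°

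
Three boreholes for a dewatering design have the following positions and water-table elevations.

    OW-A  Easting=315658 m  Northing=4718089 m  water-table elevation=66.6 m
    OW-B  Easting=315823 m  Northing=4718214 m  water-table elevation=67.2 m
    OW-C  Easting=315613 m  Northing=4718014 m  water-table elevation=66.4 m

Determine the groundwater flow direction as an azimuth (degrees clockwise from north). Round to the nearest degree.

253°

Three-point gradient (reference OW-A): Δ to OW-B = (165, 125, +0.6), Δ to OW-C = (-45, -75, -0.2).
∂h/∂x = +0.002963, ∂h/∂y = +0.0008889 (det = -6750).
Flow direction (−∇h) has components (-0.002963 E, -0.0008889 N).
Azimuth = atan2(E, N) = atan2(-0.002963, -0.0008889) = 253.3° ≈ 253°.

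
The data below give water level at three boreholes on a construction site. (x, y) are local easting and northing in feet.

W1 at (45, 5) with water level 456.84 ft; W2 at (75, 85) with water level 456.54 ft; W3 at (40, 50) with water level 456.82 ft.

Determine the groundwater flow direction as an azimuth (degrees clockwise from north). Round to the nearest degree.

Differences from W1: to W2 (Δx, Δy, Δh) = (30, 80, -0.30); to W3 = (-5, 45, -0.02).
Determinant of the coordinate differences = 30·45 − (-5)·80 = 1750.
∂h/∂x = [(-0.30)·45 − (-0.02)·80] / 1750 = -0.006800
∂h/∂y = [30·(-0.02) − (-5)·(-0.30)] / 1750 = -0.001200
Flow direction (−∇h) has components (+0.006800 E, +0.001200 N).
Azimuth = atan2(E, N) = atan2(+0.006800, +0.001200) = 80.0° ≈ 080°.

080°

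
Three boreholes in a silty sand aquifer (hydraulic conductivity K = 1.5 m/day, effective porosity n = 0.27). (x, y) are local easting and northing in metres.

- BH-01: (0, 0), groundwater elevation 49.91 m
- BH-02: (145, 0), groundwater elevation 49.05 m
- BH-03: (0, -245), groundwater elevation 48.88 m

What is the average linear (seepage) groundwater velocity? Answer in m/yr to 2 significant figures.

15 m/yr

∂h/∂x = (49.05 − 49.91) / (145 − 0) = -0.005931
∂h/∂y = (48.88 − 49.91) / (-245 − 0) = +0.004204
|∇h| = √(-0.005931² + 0.004204²) = 0.00727
Seepage velocity v = K·i/n = 1.5 × 0.00727 / 0.27 = 0.04039 m/day = 14.75 m/yr.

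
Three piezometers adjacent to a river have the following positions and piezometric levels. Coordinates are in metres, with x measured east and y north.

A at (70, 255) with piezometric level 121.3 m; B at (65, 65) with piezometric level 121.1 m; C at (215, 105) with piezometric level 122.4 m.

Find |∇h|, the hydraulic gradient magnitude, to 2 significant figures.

Taking A as reference: B−A = (-5, -190, -0.2); C−A = (145, -150, +1.1).
Solve a·Δx + b·Δy = Δh: det = (-5)·(-150) − 145·(-190) = 28300.
∂h/∂x = [(-0.2)·(-150) − (+1.1)·(-190)] / 28300 = +0.008445
∂h/∂y = [(-5)·(+1.1) − 145·(-0.2)] / 28300 = +0.0008304
|∇h| = √(0.008445² + 0.0008304²) = 0.008486

0.0085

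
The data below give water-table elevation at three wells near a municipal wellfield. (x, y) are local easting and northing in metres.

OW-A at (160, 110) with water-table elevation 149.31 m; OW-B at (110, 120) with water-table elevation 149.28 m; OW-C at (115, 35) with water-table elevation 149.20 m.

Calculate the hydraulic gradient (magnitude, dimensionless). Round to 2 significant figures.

0.0013

Three-point gradient (reference OW-A): Δ to OW-B = (-50, 10, -0.03), Δ to OW-C = (-45, -75, -0.11).
∂h/∂x = +0.0007976, ∂h/∂y = +0.0009881 (det = 4200).
|∇h| = √(0.0007976² + 0.0009881²) = 0.00127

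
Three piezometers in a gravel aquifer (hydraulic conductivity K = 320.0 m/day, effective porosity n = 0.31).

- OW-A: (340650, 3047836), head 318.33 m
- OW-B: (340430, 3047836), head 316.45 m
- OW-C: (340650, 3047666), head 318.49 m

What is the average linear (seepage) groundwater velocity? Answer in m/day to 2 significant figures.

∂h/∂x = (316.45 − 318.33) / (340430 − 340650) = +0.008545
∂h/∂y = (318.49 − 318.33) / (3047666 − 3047836) = -0.0009412
|∇h| = √(0.008545² + -0.0009412²) = 0.008597
Seepage velocity v = K·i/n = 320.0 × 0.008597 / 0.31 = 8.874 m/day.

8.9 m/day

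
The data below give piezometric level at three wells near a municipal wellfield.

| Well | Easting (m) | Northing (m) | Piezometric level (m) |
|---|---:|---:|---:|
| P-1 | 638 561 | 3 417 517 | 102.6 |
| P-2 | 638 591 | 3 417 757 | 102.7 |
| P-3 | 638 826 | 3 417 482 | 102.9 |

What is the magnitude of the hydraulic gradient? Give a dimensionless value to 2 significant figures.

0.0012

Differences from P-1: to P-2 (Δx, Δy, Δh) = (30, 240, +0.1); to P-3 = (265, -35, +0.3).
Solve a·Δx + b·Δy = Δh: det = 30·(-35) − 265·240 = -64650.
∂h/∂x = [(+0.1)·(-35) − (+0.3)·240] / -64650 = +0.001168
∂h/∂y = [30·(+0.3) − 265·(+0.1)] / -64650 = +0.0002707
|∇h| = √(0.001168² + 0.0002707²) = 0.001199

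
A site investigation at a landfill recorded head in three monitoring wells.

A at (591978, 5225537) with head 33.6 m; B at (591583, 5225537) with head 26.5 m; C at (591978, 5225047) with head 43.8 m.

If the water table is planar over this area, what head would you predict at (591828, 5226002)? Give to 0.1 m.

∂h/∂x = (26.5 − 33.6) / (591583 − 591978) = +0.01797
∂h/∂y = (43.8 − 33.6) / (5225047 − 5225537) = -0.02082
h(591828, 5226002) = 33.6 + (+0.01797)·(-150) + (-0.02082)·(465) = 33.6 -2.696 -9.680 = 21.224 m.

21.2 m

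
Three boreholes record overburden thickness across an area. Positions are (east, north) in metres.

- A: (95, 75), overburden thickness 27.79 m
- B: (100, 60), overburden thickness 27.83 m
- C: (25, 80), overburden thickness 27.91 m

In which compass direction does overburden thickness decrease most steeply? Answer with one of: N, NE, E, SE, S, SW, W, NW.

NE

Three-point gradient (reference A): Δ to B = (5, -15, +0.04), Δ to C = (-70, 5, +0.12).
∂d/∂x = -0.001951, ∂d/∂y = -0.003317 (det = -1025).
Steepest decrease is along −∇f = (+0.001951 E, +0.003317 N) → northeast.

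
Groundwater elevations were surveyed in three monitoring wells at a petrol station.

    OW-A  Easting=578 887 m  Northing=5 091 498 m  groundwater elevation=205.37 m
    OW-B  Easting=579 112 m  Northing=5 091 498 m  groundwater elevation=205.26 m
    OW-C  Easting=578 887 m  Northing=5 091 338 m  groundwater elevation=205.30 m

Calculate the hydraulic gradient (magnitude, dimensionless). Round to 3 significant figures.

∂h/∂x = (205.26 − 205.37) / (579112 − 578887) = -0.0004889
∂h/∂y = (205.30 − 205.37) / (5091338 − 5091498) = +0.0004375
|∇h| = √(-0.0004889² + 0.0004375²) = 0.0006561

0.000656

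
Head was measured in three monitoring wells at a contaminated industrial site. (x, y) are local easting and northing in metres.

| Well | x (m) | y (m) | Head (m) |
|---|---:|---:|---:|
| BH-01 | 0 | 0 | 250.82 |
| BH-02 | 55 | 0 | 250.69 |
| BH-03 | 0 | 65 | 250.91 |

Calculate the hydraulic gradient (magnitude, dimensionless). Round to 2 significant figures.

∂h/∂x = (250.69 − 250.82) / (55 − 0) = -0.002364
∂h/∂y = (250.91 − 250.82) / (65 − 0) = +0.001385
|∇h| = √(-0.002364² + 0.001385²) = 0.00274

0.0027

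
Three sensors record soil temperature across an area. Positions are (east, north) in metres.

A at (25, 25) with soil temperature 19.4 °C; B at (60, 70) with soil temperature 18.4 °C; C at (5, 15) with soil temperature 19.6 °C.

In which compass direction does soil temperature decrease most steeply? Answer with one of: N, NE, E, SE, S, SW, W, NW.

With T = a·x + b·y + c and A as origin, the differences give:
  35·a + 45·b = -1.0
  (-20)·a + (-10)·b = +0.2
Eliminate b (×(-10) and ×45, subtract): 550·a = 1.00 → a = ∂T/∂x = +0.001818
Back-substitute: b = ∂T/∂y = -0.02364.
Steepest decrease is along −∇f = (-0.001818 E, +0.02364 N) → north.

N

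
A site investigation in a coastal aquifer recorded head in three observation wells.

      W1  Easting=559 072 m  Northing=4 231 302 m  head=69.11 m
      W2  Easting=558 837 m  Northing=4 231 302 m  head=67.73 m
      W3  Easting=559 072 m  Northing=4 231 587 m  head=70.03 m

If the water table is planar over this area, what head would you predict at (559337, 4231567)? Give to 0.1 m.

∂h/∂x = (67.73 − 69.11) / (558837 − 559072) = +0.005872
∂h/∂y = (70.03 − 69.11) / (4231587 − 4231302) = +0.003228
h(559337, 4231567) = 69.11 + (+0.005872)·(265) + (+0.003228)·(265) = 69.11 +1.556 +0.855 = 71.522 m.

71.5 m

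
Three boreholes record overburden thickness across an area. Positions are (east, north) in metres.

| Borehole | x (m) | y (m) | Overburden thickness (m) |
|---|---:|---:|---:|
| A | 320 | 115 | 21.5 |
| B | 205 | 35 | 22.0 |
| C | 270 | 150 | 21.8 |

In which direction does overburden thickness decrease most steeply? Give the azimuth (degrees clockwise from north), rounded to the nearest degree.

103°

With d = a·x + b·y + c and A as origin, the differences give:
  (-115)·a + (-80)·b = +0.5
  (-50)·a + 35·b = +0.3
Eliminate b (×35 and ×(-80), subtract): -8025·a = 41.50 → a = ∂d/∂x = -0.005171
Back-substitute: b = ∂d/∂y = +0.001184.
Steepest decrease is along −∇f: components (+0.005171 E, -0.001184 N).
Azimuth = atan2(+0.005171, -0.001184) = 102.9° ≈ 103°.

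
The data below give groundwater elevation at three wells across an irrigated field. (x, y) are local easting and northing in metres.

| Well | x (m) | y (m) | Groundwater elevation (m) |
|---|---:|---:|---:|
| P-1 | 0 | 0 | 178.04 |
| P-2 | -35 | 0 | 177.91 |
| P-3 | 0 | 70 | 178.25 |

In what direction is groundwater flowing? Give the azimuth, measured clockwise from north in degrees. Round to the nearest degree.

∂h/∂x = (177.91 − 178.04) / (-35 − 0) = +0.003714
∂h/∂y = (178.25 − 178.04) / (70 − 0) = +0.003000
Flow direction (−∇h) has components (-0.003714 E, -0.003000 N).
Azimuth = atan2(E, N) = atan2(-0.003714, -0.003000) = 231.1° ≈ 231°.

231°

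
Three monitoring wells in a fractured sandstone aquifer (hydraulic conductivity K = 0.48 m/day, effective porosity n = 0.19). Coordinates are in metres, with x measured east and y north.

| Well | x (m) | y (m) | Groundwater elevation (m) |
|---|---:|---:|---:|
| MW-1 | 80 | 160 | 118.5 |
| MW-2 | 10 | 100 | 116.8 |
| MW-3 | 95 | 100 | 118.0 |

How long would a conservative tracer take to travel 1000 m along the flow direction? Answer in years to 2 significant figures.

59 years

With h = a·x + b·y + c and MW-1 as origin, the differences give:
  (-70)·a + (-60)·b = -1.7
  15·a + (-60)·b = -0.5
Eliminate b (×(-60) and ×(-60), subtract): 5100·a = 72.00 → a = ∂h/∂x = +0.01412
Back-substitute: b = ∂h/∂y = +0.01186.
|∇h| = √(0.01412² + 0.01186²) = 0.01844
Seepage velocity v = K·i/n = 0.48 × 0.01844 / 0.19 = 0.04659 m/day.
t = 1000 / 0.04659 = 2.146e+04 days = 58.8 years.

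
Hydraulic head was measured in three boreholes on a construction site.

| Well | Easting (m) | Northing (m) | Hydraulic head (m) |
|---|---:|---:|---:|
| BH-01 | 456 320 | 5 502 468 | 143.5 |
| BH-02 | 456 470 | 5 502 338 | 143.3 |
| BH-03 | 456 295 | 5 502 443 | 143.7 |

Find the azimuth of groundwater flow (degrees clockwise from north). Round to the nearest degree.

Taking BH-01 as reference: BH-02−BH-01 = (150, -130, -0.2); BH-03−BH-01 = (-25, -25, +0.2).
Determinant of the coordinate differences = 150·(-25) − (-25)·(-130) = -7000.
∂h/∂x = [(-0.2)·(-25) − (+0.2)·(-130)] / -7000 = -0.004429
∂h/∂y = [150·(+0.2) − (-25)·(-0.2)] / -7000 = -0.003571
Flow direction (−∇h) has components (+0.004429 E, +0.003571 N).
Azimuth = atan2(E, N) = atan2(+0.004429, +0.003571) = 51.1° ≈ 051°.

051°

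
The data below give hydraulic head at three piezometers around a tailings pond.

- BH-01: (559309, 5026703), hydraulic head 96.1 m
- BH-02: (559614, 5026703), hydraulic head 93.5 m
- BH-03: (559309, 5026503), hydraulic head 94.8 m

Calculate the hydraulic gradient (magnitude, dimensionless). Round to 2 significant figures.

0.011

∂h/∂x = (93.5 − 96.1) / (559614 − 559309) = -0.008525
∂h/∂y = (94.8 − 96.1) / (5026503 − 5026703) = +0.006500
|∇h| = √(-0.008525² + 0.006500²) = 0.01072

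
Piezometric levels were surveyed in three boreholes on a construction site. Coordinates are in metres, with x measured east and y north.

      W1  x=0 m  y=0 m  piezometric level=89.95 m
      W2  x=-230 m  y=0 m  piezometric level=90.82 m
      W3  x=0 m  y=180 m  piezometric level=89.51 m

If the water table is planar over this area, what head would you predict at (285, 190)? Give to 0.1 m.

∂h/∂x = (90.82 − 89.95) / (-230 − 0) = -0.003783
∂h/∂y = (89.51 − 89.95) / (180 − 0) = -0.002444
h(285, 190) = 89.95 + (-0.003783)·(285) + (-0.002444)·(190) = 89.95 -1.078 -0.464 = 88.408 m.

88.4 m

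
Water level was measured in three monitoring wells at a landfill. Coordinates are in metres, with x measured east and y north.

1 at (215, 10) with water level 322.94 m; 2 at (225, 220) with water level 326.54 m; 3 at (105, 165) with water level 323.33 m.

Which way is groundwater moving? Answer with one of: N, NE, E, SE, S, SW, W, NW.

With h = a·x + b·y + c and 1 as origin, the differences give:
  10·a + 210·b = +3.60
  (-110)·a + 155·b = +0.39
Eliminate b (×155 and ×210, subtract): 24650·a = 476.100 → a = ∂h/∂x = +0.01931
Back-substitute: b = ∂h/∂y = +0.01622.
Flow = −∇h = (-0.01931 east, -0.01622 north), which points southwest.

SW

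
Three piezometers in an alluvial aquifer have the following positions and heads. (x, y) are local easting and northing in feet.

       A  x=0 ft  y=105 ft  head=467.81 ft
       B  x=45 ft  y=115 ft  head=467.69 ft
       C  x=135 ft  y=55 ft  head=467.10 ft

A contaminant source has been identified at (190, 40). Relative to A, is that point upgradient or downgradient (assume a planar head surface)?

downgradient

Differences from A: to B (Δx, Δy, Δh) = (45, 10, -0.12); to C = (135, -50, -0.71).
Solve a·Δx + b·Δy = Δh: det = 45·(-50) − 135·10 = -3600.
∂h/∂x = [(-0.12)·(-50) − (-0.71)·10] / -3600 = -0.003639
∂h/∂y = [45·(-0.71) − 135·(-0.12)] / -3600 = +0.004375
Head at (190, 40) = 467.81 + (-0.003639)·(190) + (+0.004375)·(-65) = 466.83 ft.
That is lower than the 467.81 ft at A, so the point is downgradient.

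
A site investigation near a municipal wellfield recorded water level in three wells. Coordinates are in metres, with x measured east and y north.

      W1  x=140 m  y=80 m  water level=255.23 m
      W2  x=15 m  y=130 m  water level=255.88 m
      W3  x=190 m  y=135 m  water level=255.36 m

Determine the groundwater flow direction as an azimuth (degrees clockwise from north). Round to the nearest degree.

149°

Taking W1 as reference: W2−W1 = (-125, 50, +0.65); W3−W1 = (50, 55, +0.13).
Solve a·Δx + b·Δy = Δh: det = (-125)·55 − 50·50 = -9375.
∂h/∂x = [(+0.65)·55 − (+0.13)·50] / -9375 = -0.003120
∂h/∂y = [(-125)·(+0.13) − 50·(+0.65)] / -9375 = +0.005200
Flow direction (−∇h) has components (+0.003120 E, -0.005200 N).
Azimuth = atan2(E, N) = atan2(+0.003120, -0.005200) = 149.0° ≈ 149°.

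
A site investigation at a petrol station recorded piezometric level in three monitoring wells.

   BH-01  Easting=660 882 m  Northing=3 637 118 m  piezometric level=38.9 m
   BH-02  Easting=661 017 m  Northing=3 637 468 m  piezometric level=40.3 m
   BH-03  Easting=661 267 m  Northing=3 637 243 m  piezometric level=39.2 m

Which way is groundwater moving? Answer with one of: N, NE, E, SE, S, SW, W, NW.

Differences from BH-01: to BH-02 (Δx, Δy, Δh) = (135, 350, +1.4); to BH-03 = (385, 125, +0.3).
Determinant of the coordinate differences = 135·125 − 385·350 = -117875.
∂h/∂x = [(+1.4)·125 − (+0.3)·350] / -117875 = -0.0005938
∂h/∂y = [135·(+0.3) − 385·(+1.4)] / -117875 = +0.004229
Flow = −∇h = (+0.0005938 east, -0.004229 north), which points south.

S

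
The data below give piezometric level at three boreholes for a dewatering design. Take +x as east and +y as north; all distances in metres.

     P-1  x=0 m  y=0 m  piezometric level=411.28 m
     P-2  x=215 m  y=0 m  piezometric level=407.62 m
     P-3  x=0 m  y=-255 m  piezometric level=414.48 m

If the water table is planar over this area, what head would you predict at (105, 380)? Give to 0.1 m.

∂h/∂x = (407.62 − 411.28) / (215 − 0) = -0.01702
∂h/∂y = (414.48 − 411.28) / (-255 − 0) = -0.01255
h(105, 380) = 411.28 + (-0.01702)·(105) + (-0.01255)·(380) = 411.28 -1.787 -4.769 = 404.724 m.

404.7 m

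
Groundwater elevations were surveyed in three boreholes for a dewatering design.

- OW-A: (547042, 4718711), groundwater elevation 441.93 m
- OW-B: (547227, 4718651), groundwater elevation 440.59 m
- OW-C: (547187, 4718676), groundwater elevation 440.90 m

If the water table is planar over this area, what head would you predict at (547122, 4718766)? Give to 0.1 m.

441.5 m

Taking OW-A as reference: OW-B−OW-A = (185, -60, -1.34); OW-C−OW-A = (145, -35, -1.03).
Determinant of the coordinate differences = 185·(-35) − 145·(-60) = 2225.
∂h/∂x = [(-1.34)·(-35) − (-1.03)·(-60)] / 2225 = -0.006697
∂h/∂y = [185·(-1.03) − 145·(-1.34)] / 2225 = +0.001685
h(547122, 4718766) = 441.93 + (-0.006697)·(80) + (+0.001685)·(55) = 441.93 -0.536 +0.093 = 441.487 m.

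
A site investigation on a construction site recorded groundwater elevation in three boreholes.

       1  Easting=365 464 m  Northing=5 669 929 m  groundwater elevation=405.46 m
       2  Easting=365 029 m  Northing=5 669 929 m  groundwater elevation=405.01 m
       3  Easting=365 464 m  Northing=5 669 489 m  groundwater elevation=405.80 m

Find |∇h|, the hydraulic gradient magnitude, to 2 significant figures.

0.0013

∂h/∂x = (405.01 − 405.46) / (365029 − 365464) = +0.001034
∂h/∂y = (405.80 − 405.46) / (5669489 − 5669929) = -0.0007727
|∇h| = √(0.001034² + -0.0007727²) = 0.001291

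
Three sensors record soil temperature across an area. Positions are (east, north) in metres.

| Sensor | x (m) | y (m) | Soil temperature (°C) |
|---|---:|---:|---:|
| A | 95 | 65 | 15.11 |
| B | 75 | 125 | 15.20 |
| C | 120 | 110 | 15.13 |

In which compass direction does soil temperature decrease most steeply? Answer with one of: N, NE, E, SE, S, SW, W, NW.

With T = a·x + b·y + c and A as origin, the differences give:
  (-20)·a + 60·b = +0.09
  25·a + 45·b = +0.02
Eliminate b (×45 and ×60, subtract): -2400·a = 2.850 → a = ∂T/∂x = -0.001187
Back-substitute: b = ∂T/∂y = +0.001104.
Steepest decrease is along −∇f = (+0.001187 E, -0.001104 N) → southeast.

SE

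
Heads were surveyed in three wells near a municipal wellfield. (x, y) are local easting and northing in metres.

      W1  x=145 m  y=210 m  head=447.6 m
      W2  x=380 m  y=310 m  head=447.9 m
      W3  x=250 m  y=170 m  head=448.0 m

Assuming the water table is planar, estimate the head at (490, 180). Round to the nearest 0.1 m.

448.6 m

Taking W1 as reference: W2−W1 = (235, 100, +0.3); W3−W1 = (105, -40, +0.4).
Determinant of the coordinate differences = 235·(-40) − 105·100 = -19900.
∂h/∂x = [(+0.3)·(-40) − (+0.4)·100] / -19900 = +0.002613
∂h/∂y = [235·(+0.4) − 105·(+0.3)] / -19900 = -0.003141
h(490, 180) = 447.6 + (+0.002613)·(345) + (-0.003141)·(-30) = 447.6 +0.902 +0.094 = 448.596 m.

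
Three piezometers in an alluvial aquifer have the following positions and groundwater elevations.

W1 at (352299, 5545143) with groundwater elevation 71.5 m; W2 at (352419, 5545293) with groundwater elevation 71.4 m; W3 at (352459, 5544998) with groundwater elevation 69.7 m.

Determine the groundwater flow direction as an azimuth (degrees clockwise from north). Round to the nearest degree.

125°

Differences from W1: to W2 (Δx, Δy, Δh) = (120, 150, -0.1); to W3 = (160, -145, -1.8).
Solve a·Δx + b·Δy = Δh: det = 120·(-145) − 160·150 = -41400.
∂h/∂x = [(-0.1)·(-145) − (-1.8)·150] / -41400 = -0.006872
∂h/∂y = [120·(-1.8) − 160·(-0.1)] / -41400 = +0.004831
Flow direction (−∇h) has components (+0.006872 E, -0.004831 N).
Azimuth = atan2(E, N) = atan2(+0.006872, -0.004831) = 125.1° ≈ 125°.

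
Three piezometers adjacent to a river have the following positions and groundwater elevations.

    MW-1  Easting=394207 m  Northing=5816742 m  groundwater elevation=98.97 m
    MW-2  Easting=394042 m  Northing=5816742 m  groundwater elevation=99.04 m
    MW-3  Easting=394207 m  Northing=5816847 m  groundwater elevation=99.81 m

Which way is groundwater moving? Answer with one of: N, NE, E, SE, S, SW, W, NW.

S

∂h/∂x = (99.04 − 98.97) / (394042 − 394207) = -0.0004242
∂h/∂y = (99.81 − 98.97) / (5816847 − 5816742) = +0.008000
Flow = −∇h = (+0.0004242 east, -0.008000 north), which points south.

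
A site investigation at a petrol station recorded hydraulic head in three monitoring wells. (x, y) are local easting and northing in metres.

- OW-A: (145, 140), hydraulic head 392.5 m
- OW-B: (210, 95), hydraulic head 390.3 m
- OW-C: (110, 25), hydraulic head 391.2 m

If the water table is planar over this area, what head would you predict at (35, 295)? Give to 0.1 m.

Taking OW-A as reference: OW-B−OW-A = (65, -45, -2.2); OW-C−OW-A = (-35, -115, -1.3).
Determinant of the coordinate differences = 65·(-115) − (-35)·(-45) = -9050.
∂h/∂x = [(-2.2)·(-115) − (-1.3)·(-45)] / -9050 = -0.02149
∂h/∂y = [65·(-1.3) − (-35)·(-2.2)] / -9050 = +0.01785
h(35, 295) = 392.5 + (-0.02149)·(-110) + (+0.01785)·(155) = 392.5 +2.364 +2.766 = 397.630 m.

397.6 m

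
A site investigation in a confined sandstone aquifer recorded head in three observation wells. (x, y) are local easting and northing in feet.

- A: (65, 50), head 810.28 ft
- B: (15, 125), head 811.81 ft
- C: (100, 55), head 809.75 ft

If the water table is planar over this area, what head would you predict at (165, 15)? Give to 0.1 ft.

808.3 ft

Differences from A: to B (Δx, Δy, Δh) = (-50, 75, +1.53); to C = (35, 5, -0.53).
Determinant of the coordinate differences = (-50)·5 − 35·75 = -2875.
∂h/∂x = [(+1.53)·5 − (-0.53)·75] / -2875 = -0.01649
∂h/∂y = [(-50)·(-0.53) − 35·(+1.53)] / -2875 = +0.009409
h(165, 15) = 810.28 + (-0.01649)·(100) + (+0.009409)·(-35) = 810.28 -1.649 -0.329 = 808.302 ft.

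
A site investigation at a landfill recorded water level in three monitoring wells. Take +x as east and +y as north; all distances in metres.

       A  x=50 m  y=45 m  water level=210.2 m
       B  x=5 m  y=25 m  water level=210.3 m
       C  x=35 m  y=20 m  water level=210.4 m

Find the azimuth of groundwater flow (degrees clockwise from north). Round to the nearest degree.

Taking A as reference: B−A = (-45, -20, +0.1); C−A = (-15, -25, +0.2).
Determinant of the coordinate differences = (-45)·(-25) − (-15)·(-20) = 825.
∂h/∂x = [(+0.1)·(-25) − (+0.2)·(-20)] / 825 = +0.001818
∂h/∂y = [(-45)·(+0.2) − (-15)·(+0.1)] / 825 = -0.009091
Flow direction (−∇h) has components (-0.001818 E, +0.009091 N).
Azimuth = atan2(E, N) = atan2(-0.001818, +0.009091) = 348.7° ≈ 349°.

349°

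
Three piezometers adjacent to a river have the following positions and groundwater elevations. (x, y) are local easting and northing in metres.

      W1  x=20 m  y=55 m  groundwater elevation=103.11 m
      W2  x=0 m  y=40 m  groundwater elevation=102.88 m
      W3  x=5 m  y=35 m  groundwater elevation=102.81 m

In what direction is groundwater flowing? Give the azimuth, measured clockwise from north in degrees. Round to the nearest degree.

Taking W1 as reference: W2−W1 = (-20, -15, -0.23); W3−W1 = (-15, -20, -0.30).
Solve a·Δx + b·Δy = Δh: det = (-20)·(-20) − (-15)·(-15) = 175.
∂h/∂x = [(-0.23)·(-20) − (-0.30)·(-15)] / 175 = +0.0005714
∂h/∂y = [(-20)·(-0.30) − (-15)·(-0.23)] / 175 = +0.01457
Flow direction (−∇h) has components (-0.0005714 E, -0.01457 N).
Azimuth = atan2(E, N) = atan2(-0.0005714, -0.01457) = 182.2° ≈ 182°.

182°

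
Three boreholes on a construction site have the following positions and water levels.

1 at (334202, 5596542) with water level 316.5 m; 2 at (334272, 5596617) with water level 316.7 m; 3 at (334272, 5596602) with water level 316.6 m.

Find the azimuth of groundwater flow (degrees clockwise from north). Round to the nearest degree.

Taking 1 as reference: 2−1 = (70, 75, +0.2); 3−1 = (70, 60, +0.1).
Determinant of the coordinate differences = 70·60 − 70·75 = -1050.
∂h/∂x = [(+0.2)·60 − (+0.1)·75] / -1050 = -0.004286
∂h/∂y = [70·(+0.1) − 70·(+0.2)] / -1050 = +0.006667
Flow direction (−∇h) has components (+0.004286 E, -0.006667 N).
Azimuth = atan2(E, N) = atan2(+0.004286, -0.006667) = 147.3° ≈ 147°.

147°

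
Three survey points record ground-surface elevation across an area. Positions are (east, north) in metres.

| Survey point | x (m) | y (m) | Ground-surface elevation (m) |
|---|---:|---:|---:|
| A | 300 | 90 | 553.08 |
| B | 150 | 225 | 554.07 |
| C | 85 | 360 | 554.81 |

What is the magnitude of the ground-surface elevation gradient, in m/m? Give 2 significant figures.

With z = a·x + b·y + c and A as origin, the differences give:
  (-150)·a + 135·b = +0.99
  (-215)·a + 270·b = +1.73
Eliminate b (×270 and ×135, subtract): -11475·a = 33.750 → a = ∂z/∂x = -0.002941
Back-substitute: b = ∂z/∂y = +0.004065.
|∇f| = √(-0.002941² + 0.004065²) = 0.005017 m/m

0.0050 m/m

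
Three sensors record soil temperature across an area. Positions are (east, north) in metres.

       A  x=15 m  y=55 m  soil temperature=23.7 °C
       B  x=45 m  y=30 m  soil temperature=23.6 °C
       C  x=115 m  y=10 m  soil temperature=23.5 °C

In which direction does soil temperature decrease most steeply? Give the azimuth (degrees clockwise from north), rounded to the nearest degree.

With T = a·x + b·y + c and A as origin, the differences give:
  30·a + (-25)·b = -0.1
  100·a + (-45)·b = -0.2
Eliminate b (×(-45) and ×(-25), subtract): 1150·a = -0.50 → a = ∂T/∂x = -0.0004348
Back-substitute: b = ∂T/∂y = +0.003478.
Steepest decrease is along −∇f: components (+0.0004348 E, -0.003478 N).
Azimuth = atan2(+0.0004348, -0.003478) = 172.9° ≈ 173°.

173°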